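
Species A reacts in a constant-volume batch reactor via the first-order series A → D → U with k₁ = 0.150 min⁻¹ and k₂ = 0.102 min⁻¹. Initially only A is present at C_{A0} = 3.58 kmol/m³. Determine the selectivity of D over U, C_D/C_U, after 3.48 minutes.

Solving the coupled first-order balances gives C_D(t) = [k₁/(k₂−k₁)]·C_{A0}·(e^(−k₁t) − e^(−k₂t)).
e^(−k₁t) = e^(−0.150×3.48) = e^(−0.5220) = 0.5933; e^(−k₂t) = e^(−0.3550) = 0.7012.
C_D = 0.150×3.58/(0.102−0.150) × (0.5933−0.7012) = (-11.19)×(-0.1079) = 1.207 kmol/m³.
C_A = C_{A0}e^(−k₁t) = 2.124 kmol/m³, so C_U = C_{A0}−C_A−C_D = 0.2491 kmol/m³; C_D/C_U = 4.84.

4.84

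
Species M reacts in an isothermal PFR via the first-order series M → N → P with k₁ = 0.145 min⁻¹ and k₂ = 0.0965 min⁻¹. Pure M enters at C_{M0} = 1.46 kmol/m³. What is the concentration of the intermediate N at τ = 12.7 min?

Solving the coupled first-order balances gives C_N(τ) = [k₁/(k₂−k₁)]·C_{M0}·(e^(−k₁τ) − e^(−k₂τ)).
e^(−k₁τ) = e^(−0.145×12.7) = e^(−1.841) = 0.1586; e^(−k₂τ) = e^(−1.226) = 0.2936.
C_N = 0.145×1.46/(0.0965−0.145) × (0.1586−0.2936) = (-4.365)×(-0.1350) = 0.5893 kmol/m³.

0.589 kmol/m³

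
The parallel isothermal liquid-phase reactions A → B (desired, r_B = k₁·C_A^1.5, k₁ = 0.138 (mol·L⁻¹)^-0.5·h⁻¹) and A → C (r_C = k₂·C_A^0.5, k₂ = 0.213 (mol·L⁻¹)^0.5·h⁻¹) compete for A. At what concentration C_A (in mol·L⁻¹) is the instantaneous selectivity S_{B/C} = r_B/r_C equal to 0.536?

0.827 mol·L⁻¹

S_{B/C} = (k₁/k₂)·C_A ⇒ C_A = S·k₂/k₁.
= 0.536×0.213/0.138 = 0.827 mol·L⁻¹.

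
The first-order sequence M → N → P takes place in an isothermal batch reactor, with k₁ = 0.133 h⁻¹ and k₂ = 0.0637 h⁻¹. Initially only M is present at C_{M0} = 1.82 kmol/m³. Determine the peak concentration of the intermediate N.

0.925 kmol/m³

Evaluating C_N at t_opt = ln(k₂/k₁)/(k₂−k₁) gives C_{N,max}/C_{M0} = (k₁/k₂)^[k₂/(k₂−k₁)].
= (0.133/0.0637)^(0.0637/(0.0637−0.133)) = (2.088)^(-0.9192) = 0.5083.
C_{N,max} = 0.5083×1.82 = 0.925 kmol/m³.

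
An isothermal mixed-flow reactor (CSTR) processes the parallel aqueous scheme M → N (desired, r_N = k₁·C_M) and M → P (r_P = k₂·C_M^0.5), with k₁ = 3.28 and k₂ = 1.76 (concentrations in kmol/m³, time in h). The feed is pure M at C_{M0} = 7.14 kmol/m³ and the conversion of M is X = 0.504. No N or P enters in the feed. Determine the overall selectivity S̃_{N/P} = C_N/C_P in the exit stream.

3.51

Exit C_M = C_{M0}(1−X) = 7.14×0.496 = 3.541 kmol/m³.
A CSTR operates uniformly at the exit composition, giving r_N = 11.62 and r_P = 3.312 (each k·C_M^n at C_M = 3.541).
Overall selectivity = C_N/C_P = r_Nτ/(r_Pτ) = r_N/r_P = 3.51.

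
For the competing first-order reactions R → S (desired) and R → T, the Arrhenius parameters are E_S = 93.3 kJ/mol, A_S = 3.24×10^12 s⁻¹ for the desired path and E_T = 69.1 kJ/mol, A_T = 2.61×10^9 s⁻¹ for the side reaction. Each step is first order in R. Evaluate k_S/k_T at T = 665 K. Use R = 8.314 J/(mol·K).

15.6

With equal orders, S_{S/T} = k_S/k_T = (A_S/A_T)·exp[(E_T−E_S)/(RT)].
(E_T−E_S)/(RT) = (69.1−93.3)×10³/(8.314×665) = -24200/5529 = -4.377.
k_S/k_T = (3.24×10^12/2.61×10^9)·exp(-4.377) = 1241 × 0.01256 = 15.6.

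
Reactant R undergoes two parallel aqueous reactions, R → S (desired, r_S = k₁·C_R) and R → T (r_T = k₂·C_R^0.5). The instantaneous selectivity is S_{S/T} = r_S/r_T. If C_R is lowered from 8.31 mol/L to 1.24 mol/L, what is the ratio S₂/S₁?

0.386

S_{S/T} = (k₁/k₂)·C_R^0.5, so S₂/S₁ = (C_{R,2}/C_{R,1})^0.5.
= (1.24/8.31)^0.5 = (0.1492)^0.5 = 0.386.
Selectivity toward S falls as C_R falls — high-concentration operation is favoured.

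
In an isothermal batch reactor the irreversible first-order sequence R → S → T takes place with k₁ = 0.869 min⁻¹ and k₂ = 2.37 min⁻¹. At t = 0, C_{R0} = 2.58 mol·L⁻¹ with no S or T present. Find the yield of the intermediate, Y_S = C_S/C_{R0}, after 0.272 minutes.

0.153

Solving the coupled first-order balances gives C_S(t) = [k₁/(k₂−k₁)]·C_{R0}·(e^(−k₁t) − e^(−k₂t)).
e^(−k₁t) = e^(−0.869×0.272) = e^(−0.2364) = 0.7895; e^(−k₂t) = e^(−0.6446) = 0.5249.
C_S = 0.869×2.58/(2.37−0.869) × (0.7895−0.5249) = 1.494×0.2646 = 0.3953 mol·L⁻¹.
Y_S = C_S/C_{R0} = 0.3953/2.58 = 0.153.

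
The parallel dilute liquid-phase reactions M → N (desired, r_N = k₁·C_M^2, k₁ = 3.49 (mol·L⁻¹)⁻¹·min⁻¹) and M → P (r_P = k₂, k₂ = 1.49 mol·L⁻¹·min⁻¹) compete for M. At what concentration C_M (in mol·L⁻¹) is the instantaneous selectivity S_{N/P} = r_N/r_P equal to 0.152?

S_{N/P} = (k₁/k₂)·C_M^2 ⇒ C_M = (S·k₂/k₁)^(0.5).
= (0.152×1.49/3.49)^(0.5) = (0.06489)^(0.5) = 0.255 mol·L⁻¹.

0.255 mol·L⁻¹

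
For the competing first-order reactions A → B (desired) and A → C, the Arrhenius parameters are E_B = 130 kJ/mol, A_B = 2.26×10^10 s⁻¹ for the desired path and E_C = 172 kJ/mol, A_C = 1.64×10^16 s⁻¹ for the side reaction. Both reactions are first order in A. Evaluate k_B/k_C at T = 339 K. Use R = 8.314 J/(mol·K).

With equal orders, S_{B/C} = k_B/k_C = (A_B/A_C)·exp[(E_C−E_B)/(RT)].
(E_C−E_B)/(RT) = (172−130)×10³/(8.314×339) = 42000/2818 = 14.90.
k_B/k_C = (2.26×10^10/1.64×10^16)·exp(14.90) = 1.378×10^-6 × 2.963×10^6 = 4.08.
Since E_B < E_C, lowering the temperature improves selectivity toward B.

4.08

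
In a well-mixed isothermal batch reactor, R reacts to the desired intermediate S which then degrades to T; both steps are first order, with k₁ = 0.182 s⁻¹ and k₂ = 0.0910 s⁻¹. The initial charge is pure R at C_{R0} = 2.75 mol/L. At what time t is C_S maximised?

Setting dC_S/dt = 0 gives t_opt = ln(k₂/k₁)/(k₂−k₁).
= ln(0.0910/0.182)/(0.0910−0.182) = ln(0.5000)/-0.09100 = -0.6931/-0.09100 = 7.62 s.

7.62 s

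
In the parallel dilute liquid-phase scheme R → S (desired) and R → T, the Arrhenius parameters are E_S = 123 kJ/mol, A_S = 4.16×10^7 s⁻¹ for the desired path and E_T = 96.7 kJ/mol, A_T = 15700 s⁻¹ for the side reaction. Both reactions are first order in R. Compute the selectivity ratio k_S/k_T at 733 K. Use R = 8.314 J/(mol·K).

35.4

Since both paths have the same order in R, the concentration cancels and S_{S/T} = k_S/k_T = (A_S/A_T)·exp[(E_T−E_S)/(RT)].
(E_T−E_S)/(RT) = (96.7−123)×10³/(8.314×733) = -26300/6094 = -4.316.
k_S/k_T = (4.16×10^7/15700)·exp(-4.316) = 2650 × 0.01336 = 35.4.
Since E_S > E_T, raising the temperature improves selectivity toward S.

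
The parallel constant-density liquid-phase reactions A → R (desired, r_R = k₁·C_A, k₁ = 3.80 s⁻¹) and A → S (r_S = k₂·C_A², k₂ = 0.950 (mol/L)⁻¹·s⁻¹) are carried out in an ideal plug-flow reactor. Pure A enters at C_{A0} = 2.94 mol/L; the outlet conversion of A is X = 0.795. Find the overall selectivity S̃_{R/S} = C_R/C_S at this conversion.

2.36

C_A = C_{A0}(1−X) = 0.6027 mol/L.
Along a PFR/batch, dC_R/dC_A = −r_R/(r_R+r_S) = −k₁/(k₁+k₂·C_A).
Integrating from C_{A0} to C_A: C_R = (3.80/0.950)·ln[(3.80+0.950·2.94)/(3.80+0.950·0.603)] = 4.000·ln(6.593/4.373) = 1.643 mol/L.
C_S = (C_{A0}−C_A)−C_R = 0.6947 mol/L; S̃_{R/S} = 1.643/0.6947 = 2.36.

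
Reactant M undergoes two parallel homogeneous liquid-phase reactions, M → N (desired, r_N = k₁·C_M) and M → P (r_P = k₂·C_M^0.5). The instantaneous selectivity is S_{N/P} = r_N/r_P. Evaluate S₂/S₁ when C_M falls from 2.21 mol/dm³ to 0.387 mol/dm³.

S_{N/P} = (k₁/k₂)·C_M^0.5, so S₂/S₁ = (C_{M,2}/C_{M,1})^0.5.
= (0.387/2.21)^0.5 = (0.1751)^0.5 = 0.418.
Selectivity toward N falls as C_M falls — high-concentration operation is favoured.

0.418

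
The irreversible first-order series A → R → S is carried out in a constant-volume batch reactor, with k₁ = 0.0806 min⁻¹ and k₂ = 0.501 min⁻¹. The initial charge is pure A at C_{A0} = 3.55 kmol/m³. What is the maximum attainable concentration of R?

At the optimum, C_{R,max}/C_{A0} = (k₁/k₂)^[k₂/(k₂−k₁)].
= (0.0806/0.501)^(0.501/(0.501−0.0806)) = (0.1609)^(1.192) = 0.1133.
C_{R,max} = 0.1133×3.55 = 0.402 kmol/m³.

0.402 kmol/m³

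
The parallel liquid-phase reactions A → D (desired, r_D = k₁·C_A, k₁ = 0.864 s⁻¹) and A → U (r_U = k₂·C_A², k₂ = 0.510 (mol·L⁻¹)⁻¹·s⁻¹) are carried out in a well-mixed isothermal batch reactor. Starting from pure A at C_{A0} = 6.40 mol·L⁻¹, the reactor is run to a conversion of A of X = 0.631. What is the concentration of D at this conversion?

C_A = C_{A0}(1−X) = 2.362 mol·L⁻¹.
Along a PFR/batch, dC_D/dC_A = −r_D/(r_D+r_U) = −k₁/(k₁+k₂·C_A).
Integrating from C_{A0} to C_A: C_D = (0.864/0.510)·ln[(0.864+0.510·6.40)/(0.864+0.510·2.36)] = 1.694·ln(4.128/2.068) = 1.171 mol·L⁻¹.

1.17 mol·L⁻¹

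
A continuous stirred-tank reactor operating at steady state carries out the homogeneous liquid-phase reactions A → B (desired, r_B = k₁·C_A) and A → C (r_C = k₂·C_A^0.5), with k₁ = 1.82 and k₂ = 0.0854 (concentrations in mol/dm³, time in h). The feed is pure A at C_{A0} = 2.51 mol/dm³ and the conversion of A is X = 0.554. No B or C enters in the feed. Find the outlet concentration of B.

Exit C_A = C_{A0}(1−X) = 2.51×0.446 = 1.119 mol/dm³.
In a CSTR the entire volume is at exit conditions, so r_B = 1.82×1.119 = 2.037 and r_C = 0.0854×1.119^0.5 = 0.09036.
Fraction of consumed A going to B: r_B/(r_B+r_C) = 0.9575.
C_B = 0.9575·C_{A0}·X = 0.9575×2.51×0.554 = 1.33 mol/dm³.

1.33 mol/dm³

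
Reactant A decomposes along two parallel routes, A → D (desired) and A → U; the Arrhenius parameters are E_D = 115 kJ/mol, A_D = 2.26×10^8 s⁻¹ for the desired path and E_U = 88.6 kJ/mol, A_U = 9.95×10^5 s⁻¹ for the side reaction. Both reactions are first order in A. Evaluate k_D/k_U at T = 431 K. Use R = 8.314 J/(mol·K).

k_D/k_U = (A_D/A_U)·exp[−(E_D−E_U)/(RT)] = (A_D/A_U)·exp[(E_U−E_D)/(RT)].
(E_U−E_D)/(RT) = (88.6−115)×10³/(8.314×431) = -26400/3583 = -7.367.
k_D/k_U = (2.26×10^8/9.95×10^5)·exp(-7.367) = 227.1 × 6.315×10^-4 = 0.143.
Since E_D > E_U, raising the temperature improves selectivity toward D.

0.143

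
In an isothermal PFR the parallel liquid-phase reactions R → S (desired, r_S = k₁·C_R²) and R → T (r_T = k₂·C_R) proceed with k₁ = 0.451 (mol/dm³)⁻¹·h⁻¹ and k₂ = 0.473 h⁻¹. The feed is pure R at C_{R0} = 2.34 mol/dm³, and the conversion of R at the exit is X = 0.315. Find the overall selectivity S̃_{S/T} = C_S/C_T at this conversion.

1.87

C_R = C_{R0}(1−X) = 1.603 mol/dm³.
Along a PFR/batch, dC_T/dC_R = −r_T/(r_S+r_T) = −k₂/(k₂+k₁·C_R).
Integrating from C_{R0} to C_R: C_T = (0.473/0.451)·ln[(0.473+0.451·2.34)/(0.473+0.451·1.60)] = 1.049·ln(1.528/1.196) = 0.2572 mol/dm³.
Then C_S = (C_{R0}−C_R) − C_T = 0.7371 − 0.2572 = 0.4799 mol/dm³.
S̃_{S/T} = C_S/C_T = 0.4799/0.2572 = 1.87.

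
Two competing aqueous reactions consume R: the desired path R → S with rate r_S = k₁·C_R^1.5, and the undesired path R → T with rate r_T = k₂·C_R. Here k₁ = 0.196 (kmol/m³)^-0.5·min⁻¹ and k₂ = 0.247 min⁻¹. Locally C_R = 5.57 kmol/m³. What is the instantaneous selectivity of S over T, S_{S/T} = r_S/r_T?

S_{S/T} = r_S/r_T = (k₁·C_R^1.5)/(k₂·C_R) = (k₁/k₂)·C_R^0.5.
= (0.196×5.570^1.5) / (0.247×5.570) = 2.577/1.376 = 1.87.

1.87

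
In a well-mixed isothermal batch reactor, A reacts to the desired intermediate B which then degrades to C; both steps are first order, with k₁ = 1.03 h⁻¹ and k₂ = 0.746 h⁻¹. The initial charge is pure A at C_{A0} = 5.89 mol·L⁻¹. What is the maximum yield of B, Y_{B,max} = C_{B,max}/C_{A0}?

0.429

Evaluating C_B at t_opt = ln(k₂/k₁)/(k₂−k₁) gives C_{B,max}/C_{A0} = (k₁/k₂)^[k₂/(k₂−k₁)].
= (1.03/0.746)^(0.746/(0.746−1.03)) = (1.381)^(-2.627) = 0.4285.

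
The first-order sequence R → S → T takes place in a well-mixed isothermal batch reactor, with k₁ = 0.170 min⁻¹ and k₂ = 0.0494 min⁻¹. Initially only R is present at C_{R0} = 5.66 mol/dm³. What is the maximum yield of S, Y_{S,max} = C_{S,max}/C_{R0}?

At the optimum, C_{S,max}/C_{R0} = (k₁/k₂)^[k₂/(k₂−k₁)].
= (0.170/0.0494)^(0.0494/(0.0494−0.170)) = (3.441)^(-0.4096) = 0.6028.

0.603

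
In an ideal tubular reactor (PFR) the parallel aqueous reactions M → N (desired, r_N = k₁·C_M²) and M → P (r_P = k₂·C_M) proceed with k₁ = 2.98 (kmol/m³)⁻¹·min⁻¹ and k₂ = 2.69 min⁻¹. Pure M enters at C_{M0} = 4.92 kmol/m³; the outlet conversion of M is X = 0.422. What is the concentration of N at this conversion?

C_M = C_{M0}(1−X) = 2.844 kmol/m³.
Along a PFR/batch, dC_P/dC_M = −r_P/(r_N+r_P) = −k₂/(k₂+k₁·C_M).
Integrating from C_{M0} to C_M: C_P = (2.69/2.98)·ln[(2.69+2.98·4.92)/(2.69+2.98·2.84)] = 0.9027·ln(17.35/11.16) = 0.3980 kmol/m³.
Then C_N = (C_{M0}−C_M) − C_P = 2.076 − 0.3980 = 1.678 kmol/m³.

1.68 kmol/m³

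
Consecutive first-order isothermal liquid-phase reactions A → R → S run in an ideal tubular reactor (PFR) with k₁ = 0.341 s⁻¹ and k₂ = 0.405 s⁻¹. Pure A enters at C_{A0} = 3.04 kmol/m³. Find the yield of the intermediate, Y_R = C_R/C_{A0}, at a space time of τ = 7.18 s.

0.170

The intermediate concentration in a first-order A→B→C sequence is C_R = k₁C_{A0}(e^(−k₁τ) − e^(−k₂τ))/(k₂−k₁).
e^(−k₁τ) = e^(−0.341×7.18) = e^(−2.448) = 0.08643; e^(−k₂τ) = e^(−2.908) = 0.05459.
C_R = 0.341×3.04/(0.405−0.341) × (0.08643−0.05459) = 16.20×0.03184 = 0.5158 kmol/m³.
Y_R = C_R/C_{A0} = 0.5158/3.04 = 0.170.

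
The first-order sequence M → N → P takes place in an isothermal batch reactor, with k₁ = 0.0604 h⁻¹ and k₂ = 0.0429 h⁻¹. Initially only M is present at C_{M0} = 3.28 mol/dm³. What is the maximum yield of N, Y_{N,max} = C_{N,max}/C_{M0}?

0.432

Evaluating C_N at t_opt = ln(k₂/k₁)/(k₂−k₁) gives C_{N,max}/C_{M0} = (k₁/k₂)^[k₂/(k₂−k₁)].
= (0.0604/0.0429)^(0.0429/(0.0429−0.0604)) = (1.408)^(-2.451) = 0.4323.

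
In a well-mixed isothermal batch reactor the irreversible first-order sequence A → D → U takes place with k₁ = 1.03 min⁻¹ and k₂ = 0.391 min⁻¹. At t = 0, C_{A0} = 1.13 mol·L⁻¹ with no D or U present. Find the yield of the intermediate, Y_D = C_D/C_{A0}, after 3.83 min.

0.329

For first-order series with pure A initially, C_D(t) = k₁C_{A0}/(k₂−k₁)·(e^(−k₁t) − e^(−k₂t)).
e^(−k₁t) = e^(−1.03×3.83) = e^(−3.945) = 0.01935; e^(−k₂t) = e^(−1.498) = 0.2237.
C_D = 1.03×1.13/(0.391−1.03) × (0.01935−0.2237) = (-1.821)×(-0.2043) = 0.3722 mol·L⁻¹.
Y_D = C_D/C_{A0} = 0.3722/1.13 = 0.329.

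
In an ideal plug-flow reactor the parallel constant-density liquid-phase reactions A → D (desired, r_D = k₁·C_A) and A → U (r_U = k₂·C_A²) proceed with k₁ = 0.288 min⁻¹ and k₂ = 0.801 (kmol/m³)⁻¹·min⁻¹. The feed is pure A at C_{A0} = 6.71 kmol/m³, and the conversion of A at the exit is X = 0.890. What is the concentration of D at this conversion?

C_A = C_{A0}(1−X) = 0.7381 kmol/m³.
Along a PFR/batch, dC_D/dC_A = −r_D/(r_D+r_U) = −k₁/(k₁+k₂·C_A).
Integrating from C_{A0} to C_A: C_D = (0.288/0.801)·ln[(0.288+0.801·6.71)/(0.288+0.801·0.738)] = 0.3596·ln(5.663/0.8792) = 0.6697 kmol/m³.

0.670 kmol/m³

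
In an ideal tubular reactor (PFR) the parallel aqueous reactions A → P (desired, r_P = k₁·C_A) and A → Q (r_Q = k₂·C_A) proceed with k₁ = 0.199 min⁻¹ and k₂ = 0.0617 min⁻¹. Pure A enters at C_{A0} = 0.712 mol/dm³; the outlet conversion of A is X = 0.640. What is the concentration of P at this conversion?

0.348 mol/dm³

C_A = C_{A0}(1−X) = 0.2563 mol/dm³.
Both paths are first order in A, so the instantaneous fraction to P is constant: dC_P/d(−C_A) = k₁/(k₁+k₂) = 0.7633.
C_P = 0.7633·(C_{A0}−C_A) = 0.7633×0.4557 = 0.348 mol/dm³.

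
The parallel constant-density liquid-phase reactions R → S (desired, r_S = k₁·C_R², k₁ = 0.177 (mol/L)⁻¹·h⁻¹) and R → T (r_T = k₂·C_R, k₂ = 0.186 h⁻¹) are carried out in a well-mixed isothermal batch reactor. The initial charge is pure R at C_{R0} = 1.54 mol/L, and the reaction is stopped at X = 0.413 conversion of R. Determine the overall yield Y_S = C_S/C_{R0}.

C_R = C_{R0}(1−X) = 0.9040 mol/L.
Along a PFR/batch, dC_T/dC_R = −r_T/(r_S+r_T) = −k₂/(k₂+k₁·C_R).
Integrating from C_{R0} to C_R: C_T = (0.186/0.177)·ln[(0.186+0.177·1.54)/(0.186+0.177·0.904)] = 1.051·ln(0.4586/0.3460) = 0.2960 mol/L.
Then C_S = (C_{R0}−C_R) − C_T = 0.6360 − 0.2960 = 0.3400 mol/L.
Y_S = C_S/C_{R0} = 0.3400/1.54 = 0.221.

0.221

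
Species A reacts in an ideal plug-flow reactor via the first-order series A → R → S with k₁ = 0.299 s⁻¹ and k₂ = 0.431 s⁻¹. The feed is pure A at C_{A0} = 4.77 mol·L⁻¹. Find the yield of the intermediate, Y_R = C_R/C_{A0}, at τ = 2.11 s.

0.293

For first-order series with pure A initially, C_R(τ) = k₁C_{A0}/(k₂−k₁)·(e^(−k₁τ) − e^(−k₂τ)).
e^(−k₁τ) = e^(−0.299×2.11) = e^(−0.6309) = 0.5321; e^(−k₂τ) = e^(−0.9094) = 0.4028.
C_R = 0.299×4.77/(0.431−0.299) × (0.5321−0.4028) = 10.80×0.1294 = 1.398 mol·L⁻¹.
Y_R = C_R/C_{A0} = 1.398/4.77 = 0.293.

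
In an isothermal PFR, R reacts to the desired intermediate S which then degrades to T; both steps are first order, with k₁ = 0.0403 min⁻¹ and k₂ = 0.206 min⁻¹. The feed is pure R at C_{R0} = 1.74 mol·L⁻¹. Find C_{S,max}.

0.229 mol·L⁻¹

Evaluating C_S at τ_opt = ln(k₂/k₁)/(k₂−k₁) gives C_{S,max}/C_{R0} = (k₁/k₂)^[k₂/(k₂−k₁)].
= (0.0403/0.206)^(0.206/(0.206−0.0403)) = (0.1956)^(1.243) = 0.1316.
C_{S,max} = 0.1316×1.74 = 0.229 mol·L⁻¹.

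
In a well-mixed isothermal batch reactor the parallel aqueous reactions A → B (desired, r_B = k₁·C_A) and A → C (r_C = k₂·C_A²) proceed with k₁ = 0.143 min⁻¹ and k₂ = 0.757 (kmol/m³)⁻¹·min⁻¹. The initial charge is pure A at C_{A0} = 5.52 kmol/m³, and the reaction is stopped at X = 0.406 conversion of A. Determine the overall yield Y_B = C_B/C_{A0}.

0.0171

C_A = C_{A0}(1−X) = 3.279 kmol/m³.
Along a PFR/batch, dC_B/dC_A = −r_B/(r_B+r_C) = −k₁/(k₁+k₂·C_A).
Integrating from C_{A0} to C_A: C_B = (0.143/0.757)·ln[(0.143+0.757·5.52)/(0.143+0.757·3.28)] = 0.1889·ln(4.322/2.625) = 0.09417 kmol/m³.
Y_B = C_B/C_{A0} = 0.09417/5.52 = 0.0171.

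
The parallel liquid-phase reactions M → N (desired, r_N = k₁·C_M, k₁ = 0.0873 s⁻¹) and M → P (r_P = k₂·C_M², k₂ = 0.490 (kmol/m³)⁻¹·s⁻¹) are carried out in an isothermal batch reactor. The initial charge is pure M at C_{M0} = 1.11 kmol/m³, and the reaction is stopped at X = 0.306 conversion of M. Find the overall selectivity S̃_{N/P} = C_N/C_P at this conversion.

C_M = C_{M0}(1−X) = 0.7703 kmol/m³.
Along a PFR/batch, dC_N/dC_M = −r_N/(r_N+r_P) = −k₁/(k₁+k₂·C_M).
Integrating from C_{M0} to C_M: C_N = (0.0873/0.490)·ln[(0.0873+0.490·1.11)/(0.0873+0.490·0.770)] = 0.1782·ln(0.6312/0.4648) = 0.05453 kmol/m³.
C_P = (C_{M0}−C_M)−C_N = 0.2851 kmol/m³; S̃_{N/P} = 0.05453/0.2851 = 0.191.

0.191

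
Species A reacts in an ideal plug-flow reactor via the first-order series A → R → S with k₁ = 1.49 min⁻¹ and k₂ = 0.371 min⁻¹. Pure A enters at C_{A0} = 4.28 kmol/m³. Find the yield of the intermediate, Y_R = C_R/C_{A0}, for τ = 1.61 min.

For first-order series with pure A initially, C_R(τ) = k₁C_{A0}/(k₂−k₁)·(e^(−k₁τ) − e^(−k₂τ)).
e^(−k₁τ) = e^(−1.49×1.61) = e^(−2.399) = 0.09082; e^(−k₂τ) = e^(−0.5973) = 0.5503.
C_R = 1.49×4.28/(0.371−1.49) × (0.09082−0.5503) = (-5.699)×(-0.4595) = 2.619 kmol/m³.
Y_R = C_R/C_{A0} = 2.619/4.28 = 0.612.

0.612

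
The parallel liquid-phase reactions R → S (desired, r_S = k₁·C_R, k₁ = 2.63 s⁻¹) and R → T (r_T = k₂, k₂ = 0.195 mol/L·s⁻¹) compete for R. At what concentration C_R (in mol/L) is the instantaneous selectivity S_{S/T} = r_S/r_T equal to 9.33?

0.692 mol/L

S_{S/T} = (k₁/k₂)·C_R ⇒ C_R = S·k₂/k₁.
= 9.33×0.195/2.63 = 0.692 mol/L.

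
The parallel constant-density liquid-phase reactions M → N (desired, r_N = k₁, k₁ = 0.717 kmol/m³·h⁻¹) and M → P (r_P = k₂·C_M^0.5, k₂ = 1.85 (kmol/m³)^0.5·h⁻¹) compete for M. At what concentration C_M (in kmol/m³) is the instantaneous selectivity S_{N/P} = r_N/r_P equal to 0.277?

1.96 kmol/m³

S_{N/P} = (k₁/k₂)·C_M^-0.5 ⇒ C_M = (S·k₂/k₁)^(-2).
= (0.277×1.85/0.717)^(-2) = (0.7147)^(-2) = 1.96 kmol/m³.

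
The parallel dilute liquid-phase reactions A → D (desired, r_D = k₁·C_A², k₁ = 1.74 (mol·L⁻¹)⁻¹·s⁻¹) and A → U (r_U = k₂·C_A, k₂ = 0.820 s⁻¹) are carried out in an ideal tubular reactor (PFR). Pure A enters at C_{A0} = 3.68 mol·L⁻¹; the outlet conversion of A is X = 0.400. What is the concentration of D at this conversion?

1.27 mol·L⁻¹

C_A = C_{A0}(1−X) = 2.208 mol·L⁻¹.
Along a PFR/batch, dC_U/dC_A = −r_U/(r_D+r_U) = −k₂/(k₂+k₁·C_A).
Integrating from C_{A0} to C_A: C_U = (0.820/1.74)·ln[(0.820+1.74·3.68)/(0.820+1.74·2.21)] = 0.4713·ln(7.223/4.662) = 0.2064 mol·L⁻¹.
Then C_D = (C_{A0}−C_A) − C_U = 1.472 − 0.2064 = 1.266 mol·L⁻¹.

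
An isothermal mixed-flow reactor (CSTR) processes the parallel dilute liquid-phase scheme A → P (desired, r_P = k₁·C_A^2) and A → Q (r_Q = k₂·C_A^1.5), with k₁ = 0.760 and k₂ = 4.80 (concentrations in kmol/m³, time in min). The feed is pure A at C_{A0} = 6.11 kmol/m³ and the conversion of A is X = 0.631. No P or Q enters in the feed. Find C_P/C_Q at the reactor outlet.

0.238

Exit C_A = C_{A0}(1−X) = 6.11×0.369 = 2.255 kmol/m³.
In a CSTR the entire volume is at exit conditions, so r_P = 0.760×2.255^2 = 3.863 and r_Q = 4.80×2.255^1.5 = 16.25.
Overall selectivity = C_P/C_Q = r_Pτ/(r_Qτ) = r_P/r_Q = 0.238.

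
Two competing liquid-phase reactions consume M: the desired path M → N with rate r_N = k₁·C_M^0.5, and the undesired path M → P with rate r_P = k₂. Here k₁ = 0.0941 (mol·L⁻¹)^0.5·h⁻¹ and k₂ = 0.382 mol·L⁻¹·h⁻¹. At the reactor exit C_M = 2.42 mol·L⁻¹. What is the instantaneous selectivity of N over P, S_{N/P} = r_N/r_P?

S_{N/P} = r_N/r_P = (k₁·C_M^0.5)/(k₂) = (k₁/k₂)·C_M^0.5.
= (0.0941×2.420^0.5) / (0.382) = 0.1464/0.3820 = 0.383.

0.383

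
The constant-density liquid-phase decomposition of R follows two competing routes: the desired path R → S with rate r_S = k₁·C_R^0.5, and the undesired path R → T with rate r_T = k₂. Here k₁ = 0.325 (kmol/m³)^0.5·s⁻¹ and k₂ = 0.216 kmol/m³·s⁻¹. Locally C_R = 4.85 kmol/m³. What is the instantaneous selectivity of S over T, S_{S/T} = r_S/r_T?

S_{S/T} = r_S/r_T = (k₁·C_R^0.5)/(k₂) = (k₁/k₂)·C_R^0.5.
= (0.325×4.850^0.5) / (0.216) = 0.7157/0.2160 = 3.31.
Since the desired path is higher order in R, keeping C_R high (PFR or concentrated feed) favours S.

3.31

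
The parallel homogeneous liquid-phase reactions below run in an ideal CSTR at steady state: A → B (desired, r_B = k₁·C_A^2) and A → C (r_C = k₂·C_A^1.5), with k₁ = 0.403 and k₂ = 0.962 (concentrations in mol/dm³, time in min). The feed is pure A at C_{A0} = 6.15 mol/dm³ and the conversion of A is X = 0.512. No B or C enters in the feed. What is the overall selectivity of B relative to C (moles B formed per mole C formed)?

0.726

Exit C_A = C_{A0}(1−X) = 6.15×0.488 = 3.001 mol/dm³.
A CSTR operates uniformly at the exit composition, giving r_B = 3.630 and r_C = 5.002 (each k·C_A^n at C_A = 3.001).
Overall selectivity = C_B/C_C = r_Bτ/(r_Cτ) = r_B/r_C = 0.726.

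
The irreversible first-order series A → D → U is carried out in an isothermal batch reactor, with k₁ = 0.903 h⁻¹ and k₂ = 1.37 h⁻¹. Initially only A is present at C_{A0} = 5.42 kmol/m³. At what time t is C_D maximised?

0.893 h

For first-order series the maximum of C_D occurs at t_opt = ln(k₂/k₁)/(k₂−k₁).
= ln(1.37/0.903)/(1.37−0.903) = ln(1.517)/0.4670 = 0.4168/0.4670 = 0.893 h.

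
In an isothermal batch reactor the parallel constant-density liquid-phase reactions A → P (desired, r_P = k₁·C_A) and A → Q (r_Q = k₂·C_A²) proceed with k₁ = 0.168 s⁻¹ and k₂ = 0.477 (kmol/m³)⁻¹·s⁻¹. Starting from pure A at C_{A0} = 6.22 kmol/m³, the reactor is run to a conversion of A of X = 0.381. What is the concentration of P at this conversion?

0.158 kmol/m³

C_A = C_{A0}(1−X) = 3.850 kmol/m³.
Along a PFR/batch, dC_P/dC_A = −r_P/(r_P+r_Q) = −k₁/(k₁+k₂·C_A).
Integrating from C_{A0} to C_A: C_P = (0.168/0.477)·ln[(0.168+0.477·6.22)/(0.168+0.477·3.85)] = 0.3522·ln(3.135/2.005) = 0.1575 kmol/m³.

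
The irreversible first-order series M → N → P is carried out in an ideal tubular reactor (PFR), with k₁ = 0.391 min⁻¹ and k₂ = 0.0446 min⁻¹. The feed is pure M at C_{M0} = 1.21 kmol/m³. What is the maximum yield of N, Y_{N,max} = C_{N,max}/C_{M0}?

0.756

Evaluating C_N at τ_opt = ln(k₂/k₁)/(k₂−k₁) gives C_{N,max}/C_{M0} = (k₁/k₂)^[k₂/(k₂−k₁)].
= (0.391/0.0446)^(0.0446/(0.0446−0.391)) = (8.767)^(-0.1288) = 0.7561.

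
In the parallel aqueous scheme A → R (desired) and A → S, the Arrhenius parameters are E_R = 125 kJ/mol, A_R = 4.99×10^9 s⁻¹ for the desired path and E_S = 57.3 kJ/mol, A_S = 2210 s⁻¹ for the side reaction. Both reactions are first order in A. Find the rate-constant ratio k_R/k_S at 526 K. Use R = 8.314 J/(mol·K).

0.427

k_R/k_S = (A_R/A_S)·exp[−(E_R−E_S)/(RT)] = (A_R/A_S)·exp[(E_S−E_R)/(RT)].
(E_S−E_R)/(RT) = (57.3−125)×10³/(8.314×526) = -67700/4373 = -15.48.
k_R/k_S = (4.99×10^9/2210)·exp(-15.48) = 2.258×10^6 × 1.891×10^-7 = 0.427.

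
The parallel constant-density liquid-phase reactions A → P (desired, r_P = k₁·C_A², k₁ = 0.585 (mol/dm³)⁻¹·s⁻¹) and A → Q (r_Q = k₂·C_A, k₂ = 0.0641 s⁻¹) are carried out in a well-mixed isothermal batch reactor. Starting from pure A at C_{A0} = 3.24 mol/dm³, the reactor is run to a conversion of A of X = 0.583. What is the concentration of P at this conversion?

C_A = C_{A0}(1−X) = 1.351 mol/dm³.
Along a PFR/batch, dC_Q/dC_A = −r_Q/(r_P+r_Q) = −k₂/(k₂+k₁·C_A).
Integrating from C_{A0} to C_A: C_Q = (0.0641/0.585)·ln[(0.0641+0.585·3.24)/(0.0641+0.585·1.35)] = 0.1096·ln(1.960/0.8545) = 0.09094 mol/dm³.
Then C_P = (C_{A0}−C_A) − C_Q = 1.889 − 0.09094 = 1.798 mol/dm³.

1.80 mol/dm³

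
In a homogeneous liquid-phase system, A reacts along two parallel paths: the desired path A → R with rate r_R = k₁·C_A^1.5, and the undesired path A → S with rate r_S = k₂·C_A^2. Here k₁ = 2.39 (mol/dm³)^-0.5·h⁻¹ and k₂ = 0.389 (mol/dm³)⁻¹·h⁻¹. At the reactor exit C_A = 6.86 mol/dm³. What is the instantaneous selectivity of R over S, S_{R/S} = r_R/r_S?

2.35

S_{R/S} = r_R/r_S = (k₁·C_A^1.5)/(k₂·C_A^2) = (k₁/k₂)·C_A^-0.5.
= (2.39×6.860^1.5) / (0.389×6.860^2) = 42.94/18.31 = 2.35.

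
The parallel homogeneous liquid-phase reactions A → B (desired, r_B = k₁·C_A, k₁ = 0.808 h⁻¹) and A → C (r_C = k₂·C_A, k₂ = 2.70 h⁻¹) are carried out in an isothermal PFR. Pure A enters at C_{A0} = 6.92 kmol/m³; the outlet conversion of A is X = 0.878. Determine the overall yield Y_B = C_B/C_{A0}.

C_A = C_{A0}(1−X) = 0.8442 kmol/m³.
Both paths are first order in A, so the instantaneous fraction to B is constant: dC_B/d(−C_A) = k₁/(k₁+k₂) = 0.2303.
C_B = 0.2303·(C_{A0}−C_A) = 0.2303×6.076 = 1.40 kmol/m³.
Y_B = C_B/C_{A0} = 1.399/6.92 = 0.202.

0.202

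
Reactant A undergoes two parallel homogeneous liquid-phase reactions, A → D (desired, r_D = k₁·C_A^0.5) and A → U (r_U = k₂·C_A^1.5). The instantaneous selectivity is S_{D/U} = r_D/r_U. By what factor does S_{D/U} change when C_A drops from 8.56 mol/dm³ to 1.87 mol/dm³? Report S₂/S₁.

S_{D/U} = (k₁/k₂)·C_A⁻¹, so S₂/S₁ = (C_{A,2}/C_{A,1})⁻¹.
= 8.56/1.87 = 4.58.
Selectivity toward D rises as C_A falls — low-concentration operation is favoured.

4.58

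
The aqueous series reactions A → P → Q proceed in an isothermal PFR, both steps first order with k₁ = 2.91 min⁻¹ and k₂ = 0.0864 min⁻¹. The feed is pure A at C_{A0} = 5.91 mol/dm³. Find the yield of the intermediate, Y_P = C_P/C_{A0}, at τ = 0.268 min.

Solving the coupled first-order balances gives C_P(τ) = [k₁/(k₂−k₁)]·C_{A0}·(e^(−k₁τ) − e^(−k₂τ)).
e^(−k₁τ) = e^(−2.91×0.268) = e^(−0.7799) = 0.4585; e^(−k₂τ) = e^(−0.02316) = 0.9771.
C_P = 2.91×5.91/(0.0864−2.91) × (0.4585−0.9771) = (-6.091)×(-0.5186) = 3.159 mol/dm³.
Y_P = C_P/C_{A0} = 3.159/5.91 = 0.535.

0.535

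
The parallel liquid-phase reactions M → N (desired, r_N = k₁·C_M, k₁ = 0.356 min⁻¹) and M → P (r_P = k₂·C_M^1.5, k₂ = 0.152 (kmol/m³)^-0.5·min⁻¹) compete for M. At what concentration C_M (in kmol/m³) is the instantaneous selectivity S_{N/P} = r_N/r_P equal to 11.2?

S_{N/P} = (k₁/k₂)·C_M^-0.5 ⇒ C_M = (S·k₂/k₁)^(-2).
= (11.2×0.152/0.356)^(-2) = (4.782)^(-2) = 0.0437 kmol/m³.

0.0437 kmol/m³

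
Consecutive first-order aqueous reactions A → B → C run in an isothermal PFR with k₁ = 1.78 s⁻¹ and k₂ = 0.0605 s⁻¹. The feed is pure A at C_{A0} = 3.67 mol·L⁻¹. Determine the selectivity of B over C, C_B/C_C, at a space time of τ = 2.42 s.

The intermediate concentration in a first-order A→B→C sequence is C_B = k₁C_{A0}(e^(−k₁τ) − e^(−k₂τ))/(k₂−k₁).
e^(−k₁τ) = e^(−1.78×2.42) = e^(−4.308) = 0.01347; e^(−k₂τ) = e^(−0.1464) = 0.8638.
C_B = 1.78×3.67/(0.0605−1.78) × (0.01347−0.8638) = (-3.799)×(-0.8503) = 3.231 mol·L⁻¹.
C_A = C_{A0}e^(−k₁τ) = 0.04942 mol·L⁻¹, so C_C = C_{A0}−C_A−C_B = 0.3900 mol·L⁻¹; C_B/C_C = 8.28.

8.28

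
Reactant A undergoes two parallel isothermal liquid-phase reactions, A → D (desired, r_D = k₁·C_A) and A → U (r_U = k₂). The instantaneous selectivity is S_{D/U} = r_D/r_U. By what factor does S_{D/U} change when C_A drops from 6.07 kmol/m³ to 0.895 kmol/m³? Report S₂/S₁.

S_{D/U} = (k₁/k₂)·C_A, so S₂/S₁ = (C_{A,2}/C_{A,1}).
= 0.895/6.07 = 0.147.
Selectivity toward D falls as C_A falls — high-concentration operation is favoured.

0.147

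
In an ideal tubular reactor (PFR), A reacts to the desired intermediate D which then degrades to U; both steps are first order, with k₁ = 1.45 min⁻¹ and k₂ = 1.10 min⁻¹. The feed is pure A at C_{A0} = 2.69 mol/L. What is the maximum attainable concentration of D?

1.13 mol/L

At the optimum, C_{D,max}/C_{A0} = (k₁/k₂)^[k₂/(k₂−k₁)].
= (1.45/1.10)^(1.10/(1.10−1.45)) = (1.318)^(-3.143) = 0.4197.
C_{D,max} = 0.4197×2.69 = 1.13 mol/L.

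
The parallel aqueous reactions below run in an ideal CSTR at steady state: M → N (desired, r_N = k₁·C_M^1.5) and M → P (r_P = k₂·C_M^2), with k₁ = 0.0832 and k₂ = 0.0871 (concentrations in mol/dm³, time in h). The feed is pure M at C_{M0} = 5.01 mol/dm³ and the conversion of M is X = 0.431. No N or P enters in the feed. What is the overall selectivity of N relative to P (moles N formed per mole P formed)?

Exit C_M = C_{M0}(1−X) = 5.01×0.569 = 2.851 mol/dm³.
Rates in a CSTR are evaluated at the outlet concentration: r_N = 0.0832×2.851^1.5 = 0.4005, r_P = 0.0871×2.851^2 = 0.7078.
Overall selectivity = C_N/C_P = r_Nτ/(r_Pτ) = r_N/r_P = 0.566.

0.566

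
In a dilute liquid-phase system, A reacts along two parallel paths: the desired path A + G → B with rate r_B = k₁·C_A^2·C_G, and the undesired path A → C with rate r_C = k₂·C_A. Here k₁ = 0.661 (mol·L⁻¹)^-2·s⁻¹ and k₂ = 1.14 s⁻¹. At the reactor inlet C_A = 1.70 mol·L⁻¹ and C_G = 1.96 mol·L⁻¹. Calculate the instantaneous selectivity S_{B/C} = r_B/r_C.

1.93

S_{B/C} = r_B/r_C = (k₁·C_A^2·C_G)/(k₂·C_A) = (k₁/k₂)·C_A·C_G.
= (0.661×1.700^2×1.960) / (1.14×1.700) = 3.744/1.938 = 1.93.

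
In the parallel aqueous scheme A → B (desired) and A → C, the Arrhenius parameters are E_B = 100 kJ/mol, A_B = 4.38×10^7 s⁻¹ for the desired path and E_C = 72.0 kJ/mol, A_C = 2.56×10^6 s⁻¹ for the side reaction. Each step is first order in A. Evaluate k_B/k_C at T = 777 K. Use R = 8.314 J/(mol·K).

Since both paths have the same order in A, the concentration cancels and S_{B/C} = k_B/k_C = (A_B/A_C)·exp[(E_C−E_B)/(RT)].
(E_C−E_B)/(RT) = (72.0−100)×10³/(8.314×777) = -28000/6460 = -4.334.
k_B/k_C = (4.38×10^7/2.56×10^6)·exp(-4.334) = 17.11 × 0.01311 = 0.224.
Since E_B > E_C, raising the temperature improves selectivity toward B.

0.224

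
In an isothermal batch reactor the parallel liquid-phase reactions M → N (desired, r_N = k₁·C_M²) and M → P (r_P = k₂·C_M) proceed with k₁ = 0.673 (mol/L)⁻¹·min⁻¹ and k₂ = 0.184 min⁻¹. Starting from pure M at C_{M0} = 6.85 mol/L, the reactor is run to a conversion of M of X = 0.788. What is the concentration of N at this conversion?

5.01 mol/L

C_M = C_{M0}(1−X) = 1.452 mol/L.
Along a PFR/batch, dC_P/dC_M = −r_P/(r_N+r_P) = −k₂/(k₂+k₁·C_M).
Integrating from C_{M0} to C_M: C_P = (0.184/0.673)·ln[(0.184+0.673·6.85)/(0.184+0.673·1.45)] = 0.2734·ln(4.794/1.161) = 0.3876 mol/L.
Then C_N = (C_{M0}−C_M) − C_P = 5.398 − 0.3876 = 5.010 mol/L.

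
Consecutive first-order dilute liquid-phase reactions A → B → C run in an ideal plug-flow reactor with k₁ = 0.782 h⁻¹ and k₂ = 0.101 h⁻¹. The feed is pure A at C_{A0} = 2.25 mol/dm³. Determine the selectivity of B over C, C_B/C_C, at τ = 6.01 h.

1.64

Solving the coupled first-order balances gives C_B(τ) = [k₁/(k₂−k₁)]·C_{A0}·(e^(−k₁τ) − e^(−k₂τ)).
e^(−k₁τ) = e^(−0.782×6.01) = e^(−4.700) = 0.009097; e^(−k₂τ) = e^(−0.6070) = 0.5450.
C_B = 0.782×2.25/(0.101−0.782) × (0.009097−0.5450) = (-2.584)×(-0.5359) = 1.385 mol/dm³.
C_A = C_{A0}e^(−k₁τ) = 0.02047 mol/dm³, so C_C = C_{A0}−C_A−C_B = 0.8450 mol/dm³; C_B/C_C = 1.64.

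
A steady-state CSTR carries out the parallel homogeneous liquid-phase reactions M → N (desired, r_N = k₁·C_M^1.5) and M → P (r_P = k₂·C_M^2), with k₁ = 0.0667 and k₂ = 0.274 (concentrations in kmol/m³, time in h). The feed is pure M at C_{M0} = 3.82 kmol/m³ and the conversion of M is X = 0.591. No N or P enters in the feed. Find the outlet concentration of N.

0.368 kmol/m³

Exit C_M = C_{M0}(1−X) = 3.82×0.409 = 1.562 kmol/m³.
Rates in a CSTR are evaluated at the outlet concentration: r_N = 0.0667×1.562^1.5 = 0.1303, r_P = 0.274×1.562^2 = 0.6688.
Fraction of consumed M going to N: r_N/(r_N+r_P) = 0.1630.
C_N = 0.1630·C_{M0}·X = 0.1630×3.82×0.591 = 0.368 kmol/m³.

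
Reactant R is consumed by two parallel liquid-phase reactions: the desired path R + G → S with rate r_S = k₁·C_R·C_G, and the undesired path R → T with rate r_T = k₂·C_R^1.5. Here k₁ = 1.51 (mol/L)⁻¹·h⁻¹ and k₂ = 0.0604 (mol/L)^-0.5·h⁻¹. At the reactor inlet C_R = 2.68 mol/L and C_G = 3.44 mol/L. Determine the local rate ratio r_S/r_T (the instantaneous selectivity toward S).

52.5

S_{S/T} = r_S/r_T = (k₁·C_R·C_G)/(k₂·C_R^1.5) = (k₁/k₂)·C_R^-0.5·C_G.
= (1.51×2.680×3.440) / (0.0604×2.680^1.5) = 13.92/0.2650 = 52.5.
The undesired path is higher order in R, so low C_R (CSTR or dilute feed) favours S.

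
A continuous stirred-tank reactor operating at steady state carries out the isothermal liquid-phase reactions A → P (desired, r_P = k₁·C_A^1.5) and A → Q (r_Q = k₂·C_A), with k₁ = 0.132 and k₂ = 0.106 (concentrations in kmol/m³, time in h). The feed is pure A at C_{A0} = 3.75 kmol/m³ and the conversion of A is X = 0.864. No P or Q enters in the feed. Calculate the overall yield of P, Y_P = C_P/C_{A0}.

Exit C_A = C_{A0}(1−X) = 3.75×0.136 = 0.5100 kmol/m³.
In a CSTR the entire volume is at exit conditions, so r_P = 0.132×0.5100^1.5 = 0.04808 and r_Q = 0.106×0.5100 = 0.05406.
Fraction of consumed A going to P: r_P/(r_P+r_Q) = 0.4707.
C_P = 0.4707·C_{A0}·X = 0.4707×3.75×0.864 = 1.53 kmol/m³; Y_P = C_P/C_{A0} = 0.407.

0.407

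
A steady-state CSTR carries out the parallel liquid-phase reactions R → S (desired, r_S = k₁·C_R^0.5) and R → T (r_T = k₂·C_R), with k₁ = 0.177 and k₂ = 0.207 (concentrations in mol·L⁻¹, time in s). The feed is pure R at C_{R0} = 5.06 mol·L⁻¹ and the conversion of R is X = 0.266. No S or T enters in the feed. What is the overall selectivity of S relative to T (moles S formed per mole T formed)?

0.444

Exit C_R = C_{R0}(1−X) = 5.06×0.734 = 3.714 mol·L⁻¹.
A CSTR operates uniformly at the exit composition, giving r_S = 0.3411 and r_T = 0.7688 (each k·C_R^n at C_R = 3.714).
Overall selectivity = C_S/C_T = r_Sτ/(r_Tτ) = r_S/r_T = 0.444.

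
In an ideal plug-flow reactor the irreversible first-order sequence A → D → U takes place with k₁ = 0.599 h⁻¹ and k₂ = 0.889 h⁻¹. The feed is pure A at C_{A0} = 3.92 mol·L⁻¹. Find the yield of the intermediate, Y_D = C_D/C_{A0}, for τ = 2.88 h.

For first-order series with pure A initially, C_D(τ) = k₁C_{A0}/(k₂−k₁)·(e^(−k₁τ) − e^(−k₂τ)).
e^(−k₁τ) = e^(−0.599×2.88) = e^(−1.725) = 0.1782; e^(−k₂τ) = e^(−2.560) = 0.07728.
C_D = 0.599×3.92/(0.889−0.599) × (0.1782−0.07728) = 8.097×0.1009 = 0.8167 mol·L⁻¹.
Y_D = C_D/C_{A0} = 0.8167/3.92 = 0.208.

0.208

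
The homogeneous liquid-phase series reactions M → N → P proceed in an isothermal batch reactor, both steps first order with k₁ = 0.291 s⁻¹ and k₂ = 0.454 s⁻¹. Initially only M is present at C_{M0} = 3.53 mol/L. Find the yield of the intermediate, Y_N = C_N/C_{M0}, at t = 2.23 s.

The intermediate concentration in a first-order A→B→C sequence is C_N = k₁C_{M0}(e^(−k₁t) − e^(−k₂t))/(k₂−k₁).
e^(−k₁t) = e^(−0.291×2.23) = e^(−0.6489) = 0.5226; e^(−k₂t) = e^(−1.012) = 0.3633.
C_N = 0.291×3.53/(0.454−0.291) × (0.5226−0.3633) = 6.302×0.1593 = 1.004 mol/L.
Y_N = C_N/C_{M0} = 1.004/3.53 = 0.284.

0.284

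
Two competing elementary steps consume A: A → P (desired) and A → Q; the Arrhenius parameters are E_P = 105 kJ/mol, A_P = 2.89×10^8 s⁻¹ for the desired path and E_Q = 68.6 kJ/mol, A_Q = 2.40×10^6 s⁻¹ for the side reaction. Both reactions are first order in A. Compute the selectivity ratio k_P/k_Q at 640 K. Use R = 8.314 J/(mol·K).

0.129

k_P/k_Q = (A_P/A_Q)·exp[−(E_P−E_Q)/(RT)] = (A_P/A_Q)·exp[(E_Q−E_P)/(RT)].
(E_Q−E_P)/(RT) = (68.6−105)×10³/(8.314×640) = -36400/5321 = -6.841.
k_P/k_Q = (2.89×10^8/2.40×10^6)·exp(-6.841) = 120.4 × 0.001069 = 0.129.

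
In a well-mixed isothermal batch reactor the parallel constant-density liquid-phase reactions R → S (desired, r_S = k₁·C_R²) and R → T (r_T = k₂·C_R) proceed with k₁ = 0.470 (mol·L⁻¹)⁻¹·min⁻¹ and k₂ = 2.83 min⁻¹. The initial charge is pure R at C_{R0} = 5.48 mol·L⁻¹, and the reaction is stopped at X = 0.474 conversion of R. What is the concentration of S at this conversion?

1.06 mol·L⁻¹

C_R = C_{R0}(1−X) = 2.882 mol·L⁻¹.
Along a PFR/batch, dC_T/dC_R = −r_T/(r_S+r_T) = −k₂/(k₂+k₁·C_R).
Integrating from C_{R0} to C_R: C_T = (2.83/0.470)·ln[(2.83+0.470·5.48)/(2.83+0.470·2.88)] = 6.021·ln(5.406/4.185) = 1.541 mol·L⁻¹.
Then C_S = (C_{R0}−C_R) − C_T = 2.598 − 1.541 = 1.056 mol·L⁻¹.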